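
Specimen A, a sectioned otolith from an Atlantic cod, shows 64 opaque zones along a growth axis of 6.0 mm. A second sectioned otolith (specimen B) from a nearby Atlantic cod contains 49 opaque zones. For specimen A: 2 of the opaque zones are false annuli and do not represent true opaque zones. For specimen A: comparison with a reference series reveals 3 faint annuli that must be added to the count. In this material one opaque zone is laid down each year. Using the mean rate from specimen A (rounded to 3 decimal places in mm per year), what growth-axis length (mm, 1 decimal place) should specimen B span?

Specimen A: correcting the raw count gives 64 − 2 + 3 = 65 true opaque zones.
A: Extension rate ≈ 6.0 / 65 = 0.092 mm/year.
For B, 0.092 mm/year × 49 years = 4.5 mm.

4.5 mm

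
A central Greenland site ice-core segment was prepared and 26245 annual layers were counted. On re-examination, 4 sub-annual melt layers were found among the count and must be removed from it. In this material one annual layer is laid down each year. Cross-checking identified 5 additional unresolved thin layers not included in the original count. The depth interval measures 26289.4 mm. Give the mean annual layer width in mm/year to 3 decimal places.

Adjusted count: 26245 − 4 + 5 = 26246 annual layers.
Mean rate = 26289.4 mm / 26246 years ≈ 1.002 mm/year.

1.002 mm/year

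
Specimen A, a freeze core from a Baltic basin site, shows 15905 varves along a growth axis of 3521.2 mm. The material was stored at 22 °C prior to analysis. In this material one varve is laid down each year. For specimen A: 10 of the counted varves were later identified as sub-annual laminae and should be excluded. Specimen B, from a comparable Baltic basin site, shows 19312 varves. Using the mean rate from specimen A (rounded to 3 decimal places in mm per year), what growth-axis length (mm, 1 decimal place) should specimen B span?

4287.3 mm

Specimen A: correcting the raw count gives 15905 − 10 = 15895 true varves.
A: 3521.2 mm over 15895 years gives 3521.2 / 15895 ≈ 0.222 mm per year.
For B, 0.222 mm/year × 19312 years = 4287.3 mm.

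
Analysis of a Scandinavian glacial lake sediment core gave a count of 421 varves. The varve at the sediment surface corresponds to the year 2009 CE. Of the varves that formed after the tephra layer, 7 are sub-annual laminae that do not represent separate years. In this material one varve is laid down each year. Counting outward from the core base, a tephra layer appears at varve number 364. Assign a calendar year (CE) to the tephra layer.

The tephra layer sits at varve 364 from the core base, so 421 − 364 = 57 varves formed after it.
Removing the 7 false varves leaves 57 − 7 = 50 true varves beyond the tephra layer.
The varve at the sediment surface is 2009 CE, so the tephra layer dates to 2009 − 50 = 1959 CE.

1959 CE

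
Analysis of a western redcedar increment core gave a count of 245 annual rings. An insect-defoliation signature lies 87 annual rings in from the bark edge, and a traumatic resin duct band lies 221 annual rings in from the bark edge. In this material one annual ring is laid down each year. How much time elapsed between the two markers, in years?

Separation: 221 − 87 = 134 annual rings.
At one annual ring per year, 134 years elapsed between them.

134 years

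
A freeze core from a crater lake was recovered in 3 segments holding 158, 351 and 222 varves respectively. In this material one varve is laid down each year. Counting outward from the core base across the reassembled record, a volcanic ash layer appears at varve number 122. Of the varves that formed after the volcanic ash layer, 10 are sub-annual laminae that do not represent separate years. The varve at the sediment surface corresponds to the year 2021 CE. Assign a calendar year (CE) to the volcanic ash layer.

Total varves = 158 + 351 + 222 = 731.
The volcanic ash layer sits at varve 122 from the core base, so 731 − 122 = 609 varves formed after it.
Removing the 10 false varves leaves 609 − 10 = 599 true varves beyond the volcanic ash layer.
The varve at the sediment surface is 2021 CE, so the volcanic ash layer dates to 2021 − 599 = 1422 CE.

1422 CE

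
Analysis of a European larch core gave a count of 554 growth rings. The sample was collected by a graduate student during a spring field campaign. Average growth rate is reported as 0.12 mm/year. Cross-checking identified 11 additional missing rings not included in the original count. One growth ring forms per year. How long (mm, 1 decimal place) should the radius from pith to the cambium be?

Adjusted count: 554 + 11 = 565 growth rings.
565 years at 0.12 mm/year gives 0.12 × 565 = 67.8 mm.

67.8 mm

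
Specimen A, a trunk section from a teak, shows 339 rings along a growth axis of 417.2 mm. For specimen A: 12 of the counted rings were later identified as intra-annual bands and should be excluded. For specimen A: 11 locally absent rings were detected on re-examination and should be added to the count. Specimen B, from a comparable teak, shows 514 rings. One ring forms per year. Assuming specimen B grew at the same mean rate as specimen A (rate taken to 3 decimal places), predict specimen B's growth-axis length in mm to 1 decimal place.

634.3 mm

Specimen A: true ring count = 339 − 12 + 11 = 338.
A: Mean rate = 417.2 mm / 338 years ≈ 1.234 mm/yr.
B's length ≈ 1.234 × 514 = 634.3 mm.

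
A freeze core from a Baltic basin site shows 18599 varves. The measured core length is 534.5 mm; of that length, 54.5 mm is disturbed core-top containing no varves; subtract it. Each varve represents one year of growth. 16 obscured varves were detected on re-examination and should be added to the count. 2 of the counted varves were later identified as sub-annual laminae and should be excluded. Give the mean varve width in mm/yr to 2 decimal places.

0.03 mm/yr

Correcting the raw count gives 18599 − 2 + 16 = 18613 true varves.
The growth record spans 534.5 − 54.5 = 480.0 mm.
Mean rate = 480.0 mm / 18613 years ≈ 0.03 mm/yr.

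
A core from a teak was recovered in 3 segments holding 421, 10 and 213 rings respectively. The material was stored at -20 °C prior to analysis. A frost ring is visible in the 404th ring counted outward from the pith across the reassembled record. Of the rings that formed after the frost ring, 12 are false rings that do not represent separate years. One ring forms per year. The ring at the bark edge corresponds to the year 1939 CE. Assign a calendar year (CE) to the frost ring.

Total rings = 421 + 10 + 213 = 644.
Between ring 404 and the bark edge there are 644 − 404 = 240 rings.
240 − 12 false = 228 true rings after the frost ring.
Counting back 228 years from 1939 CE places the frost ring in 1939 − 228 = 1711 CE.

1711 CE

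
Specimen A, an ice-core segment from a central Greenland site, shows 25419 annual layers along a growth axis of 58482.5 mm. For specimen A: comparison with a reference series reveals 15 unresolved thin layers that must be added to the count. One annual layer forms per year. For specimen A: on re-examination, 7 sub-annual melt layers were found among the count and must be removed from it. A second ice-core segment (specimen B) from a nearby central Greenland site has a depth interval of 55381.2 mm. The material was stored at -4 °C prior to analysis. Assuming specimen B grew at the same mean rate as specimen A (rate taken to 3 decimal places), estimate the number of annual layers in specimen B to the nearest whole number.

Specimen A: after corrections the count is 25419 − 7 + 15 = 25427 annual layers.
A: 58482.5 mm over 25427 years gives 58482.5 / 25427 ≈ 2.300 mm/yr.
Specimen B: 55381.2 mm / 2.300 mm per year = 24078.78 years ≈ 24079 annual layers.

24079 annual layers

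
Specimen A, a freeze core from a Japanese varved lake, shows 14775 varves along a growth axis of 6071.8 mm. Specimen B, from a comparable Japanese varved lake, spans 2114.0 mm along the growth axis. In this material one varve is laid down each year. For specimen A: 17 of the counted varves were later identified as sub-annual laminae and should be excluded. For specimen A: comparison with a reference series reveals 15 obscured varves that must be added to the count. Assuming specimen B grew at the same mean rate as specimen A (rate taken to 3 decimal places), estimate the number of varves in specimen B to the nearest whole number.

Specimen A: after corrections the count is 14775 − 17 + 15 = 14773 varves.
A: Extension rate ≈ 6071.8 / 14773 = 0.411 mm/year.
For B, 2114.0 / 0.411 = 5143.55 years ≈ 5144 varves.

5144 varves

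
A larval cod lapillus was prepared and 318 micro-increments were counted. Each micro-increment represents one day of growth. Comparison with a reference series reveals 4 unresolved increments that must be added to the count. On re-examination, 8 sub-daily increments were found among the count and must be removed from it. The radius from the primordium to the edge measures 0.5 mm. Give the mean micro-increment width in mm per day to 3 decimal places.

After corrections the count is 318 − 8 + 4 = 314 micro-increments.
0.5 mm over 314 days gives 0.5 / 314 ≈ 0.002 mm per day.

0.002 mm per day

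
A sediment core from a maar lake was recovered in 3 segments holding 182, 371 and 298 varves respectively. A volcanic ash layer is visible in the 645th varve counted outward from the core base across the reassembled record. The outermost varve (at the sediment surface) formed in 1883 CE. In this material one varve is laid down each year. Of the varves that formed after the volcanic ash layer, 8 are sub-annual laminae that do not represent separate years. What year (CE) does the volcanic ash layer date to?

Total varves = 182 + 371 + 298 = 851.
The volcanic ash layer sits at varve 645 from the core base, so 851 − 645 = 206 varves formed after it.
Excluding 8 false varves: 206 − 8 = 198.
1883 − 198 = 1685 CE.

1685 CE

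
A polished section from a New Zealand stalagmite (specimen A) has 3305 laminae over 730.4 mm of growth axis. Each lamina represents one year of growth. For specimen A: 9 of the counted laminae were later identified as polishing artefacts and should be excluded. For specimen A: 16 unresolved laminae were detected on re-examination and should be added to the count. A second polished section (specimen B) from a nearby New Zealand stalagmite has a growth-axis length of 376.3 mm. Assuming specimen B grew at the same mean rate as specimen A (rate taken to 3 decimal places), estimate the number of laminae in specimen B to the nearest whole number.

Specimen A: correcting the raw count gives 3305 − 9 + 16 = 3312 true laminae.
A: Extension rate ≈ 730.4 / 3312 = 0.221 mm per year.
Specimen B: 376.3 mm / 0.221 mm per year = 1702.71 years ≈ 1703 laminae.

1703 laminae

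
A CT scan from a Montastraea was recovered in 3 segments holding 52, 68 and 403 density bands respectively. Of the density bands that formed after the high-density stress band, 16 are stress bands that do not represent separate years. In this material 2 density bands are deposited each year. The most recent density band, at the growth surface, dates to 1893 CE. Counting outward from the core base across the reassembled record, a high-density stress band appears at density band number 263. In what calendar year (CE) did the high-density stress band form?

1771 CE

Total density bands = 52 + 68 + 403 = 523.
523 − 263 = 260 density bands lie beyond the high-density stress band toward the growth surface.
Removing the 16 false density bands leaves 260 − 16 = 244 true density bands beyond the high-density stress band.
244 density bands at 2 per year is 244 / 2 = 122 years.
Counting back 122 years from 1893 CE places the high-density stress band in 1893 − 122 = 1771 CE.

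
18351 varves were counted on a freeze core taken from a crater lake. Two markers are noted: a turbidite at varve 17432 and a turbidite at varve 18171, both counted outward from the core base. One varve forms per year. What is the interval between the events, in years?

739 years

The two markers are separated by 18171 − 17432 = 739 varves.
That is 739 years at one varve per year.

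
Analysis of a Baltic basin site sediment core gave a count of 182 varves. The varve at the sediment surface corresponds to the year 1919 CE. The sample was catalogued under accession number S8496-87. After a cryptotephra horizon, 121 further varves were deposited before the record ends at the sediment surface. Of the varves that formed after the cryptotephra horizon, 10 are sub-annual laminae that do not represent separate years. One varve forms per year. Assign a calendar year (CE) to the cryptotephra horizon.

121 varves formed after the cryptotephra horizon.
121 − 10 false = 111 true varves after the cryptotephra horizon.
The varve at the sediment surface is 1919 CE, so the cryptotephra horizon dates to 1919 − 111 = 1808 CE.

1808 CE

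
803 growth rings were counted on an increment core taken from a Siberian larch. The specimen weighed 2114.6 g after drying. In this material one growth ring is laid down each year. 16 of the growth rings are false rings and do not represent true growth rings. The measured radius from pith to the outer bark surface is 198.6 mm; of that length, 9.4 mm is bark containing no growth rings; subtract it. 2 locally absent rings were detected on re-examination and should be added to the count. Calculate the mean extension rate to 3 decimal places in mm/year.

True growth ring count = 803 − 16 + 2 = 789.
The growth record spans 198.6 − 9.4 = 189.2 mm.
189.2 mm over 789 years gives 189.2 / 789 ≈ 0.240 mm/year.

0.240 mm/year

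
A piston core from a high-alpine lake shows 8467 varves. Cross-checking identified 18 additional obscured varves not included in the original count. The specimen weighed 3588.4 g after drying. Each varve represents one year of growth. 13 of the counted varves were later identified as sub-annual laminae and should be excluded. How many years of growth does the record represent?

8472 years

Correcting the raw count gives 8467 − 13 + 18 = 8472 true varves.
One varve per year makes the duration 8472 years.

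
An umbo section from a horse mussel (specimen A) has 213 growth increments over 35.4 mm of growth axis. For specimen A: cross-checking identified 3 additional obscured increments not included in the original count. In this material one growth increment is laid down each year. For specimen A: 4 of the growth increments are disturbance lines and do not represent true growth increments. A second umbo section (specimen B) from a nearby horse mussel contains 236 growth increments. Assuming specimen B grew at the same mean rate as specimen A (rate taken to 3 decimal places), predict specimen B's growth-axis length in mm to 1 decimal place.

Specimen A: true growth increment count = 213 − 4 + 3 = 212.
A: Mean rate = 35.4 mm / 212 years ≈ 0.167 mm per year.
For B, 0.167 mm/year × 236 years = 39.4 mm.

39.4 mm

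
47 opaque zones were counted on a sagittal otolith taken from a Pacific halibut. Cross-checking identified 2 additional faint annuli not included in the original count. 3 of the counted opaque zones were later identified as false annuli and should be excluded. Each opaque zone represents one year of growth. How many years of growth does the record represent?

46 yr

Adjusted count: 47 − 3 + 2 = 46 opaque zones.
With a one-to-one opaque zone periodicity this is 46 years.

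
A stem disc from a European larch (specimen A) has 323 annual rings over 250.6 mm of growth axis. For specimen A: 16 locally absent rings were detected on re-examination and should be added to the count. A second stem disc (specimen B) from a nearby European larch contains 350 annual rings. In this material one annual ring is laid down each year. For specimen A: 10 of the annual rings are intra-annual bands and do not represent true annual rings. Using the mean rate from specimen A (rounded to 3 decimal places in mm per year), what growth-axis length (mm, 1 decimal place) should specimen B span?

Specimen A: after corrections the count is 323 − 10 + 16 = 329 annual rings.
A: Mean rate = 250.6 mm / 329 years ≈ 0.762 mm/yr.
For B, 0.762 mm/year × 350 years = 266.7 mm.

266.7 mm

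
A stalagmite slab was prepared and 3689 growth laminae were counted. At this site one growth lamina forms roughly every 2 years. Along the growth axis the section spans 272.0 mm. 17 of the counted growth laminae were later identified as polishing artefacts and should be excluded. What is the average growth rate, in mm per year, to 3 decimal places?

0.037 mm per year

Adjusted count: 3689 − 17 = 3672 growth laminae.
3672 growth laminae at 2 years each span 3672 × 2 = 7344 years.
Mean rate = 272.0 mm / 7344 years ≈ 0.037 mm per year.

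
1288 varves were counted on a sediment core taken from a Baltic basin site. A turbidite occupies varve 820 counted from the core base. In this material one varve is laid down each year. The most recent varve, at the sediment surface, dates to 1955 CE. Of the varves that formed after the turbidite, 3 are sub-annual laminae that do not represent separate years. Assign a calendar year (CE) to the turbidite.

1288 − 820 = 468 varves lie beyond the turbidite toward the sediment surface.
468 − 3 false = 465 true varves after the turbidite.
Counting back 465 years from 1955 CE places the turbidite in 1955 − 465 = 1490 CE.

1490 CE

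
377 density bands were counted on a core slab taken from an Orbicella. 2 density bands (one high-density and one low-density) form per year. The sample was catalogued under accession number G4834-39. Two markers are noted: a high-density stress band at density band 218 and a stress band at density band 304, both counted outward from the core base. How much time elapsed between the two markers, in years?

304 − 218 = 86 density bands lie between the two events.
With 2 density bands per year, 86 / 2 = 43 years.

43 yr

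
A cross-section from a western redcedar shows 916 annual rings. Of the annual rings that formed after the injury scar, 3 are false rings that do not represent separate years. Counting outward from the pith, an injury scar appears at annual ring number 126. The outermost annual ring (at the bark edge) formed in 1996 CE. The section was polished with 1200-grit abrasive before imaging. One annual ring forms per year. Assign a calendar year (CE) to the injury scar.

1209 CE

916 − 126 = 790 annual rings lie beyond the injury scar toward the bark edge.
Excluding 3 false annual rings: 790 − 3 = 787.
1996 − 787 = 1209 CE.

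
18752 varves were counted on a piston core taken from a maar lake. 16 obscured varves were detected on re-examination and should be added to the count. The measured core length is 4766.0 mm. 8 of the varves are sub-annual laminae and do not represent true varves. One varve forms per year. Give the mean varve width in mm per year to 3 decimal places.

0.254 mm per year

After corrections the count is 18752 − 8 + 16 = 18760 varves.
Mean rate = 4766.0 mm / 18760 years ≈ 0.254 mm per year.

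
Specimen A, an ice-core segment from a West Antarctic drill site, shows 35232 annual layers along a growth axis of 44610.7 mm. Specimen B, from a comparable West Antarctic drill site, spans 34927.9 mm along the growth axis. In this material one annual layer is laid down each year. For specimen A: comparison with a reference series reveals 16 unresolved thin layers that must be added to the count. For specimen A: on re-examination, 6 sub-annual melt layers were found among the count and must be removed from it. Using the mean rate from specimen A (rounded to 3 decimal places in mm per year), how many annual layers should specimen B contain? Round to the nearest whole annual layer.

Specimen A: adjusted count: 35232 − 6 + 16 = 35242 annual layers.
A: Mean rate = 44610.7 mm / 35242 years ≈ 1.266 mm per year.
B spans 34927.9 / 1.266 = 27589.18 years ≈ 27589 annual layers.

27589 annual layers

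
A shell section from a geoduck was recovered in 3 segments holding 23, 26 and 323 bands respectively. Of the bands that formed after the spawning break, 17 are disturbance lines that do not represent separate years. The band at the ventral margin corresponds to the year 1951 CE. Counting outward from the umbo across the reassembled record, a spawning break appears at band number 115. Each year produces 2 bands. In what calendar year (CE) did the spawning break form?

Total bands = 23 + 26 + 323 = 372.
372 − 115 = 257 bands lie beyond the spawning break toward the ventral margin.
Excluding 17 false bands: 257 − 17 = 240.
With 2 bands per year, 240 / 2 = 120 years.
1951 − 120 = 1831 CE.

1831 CE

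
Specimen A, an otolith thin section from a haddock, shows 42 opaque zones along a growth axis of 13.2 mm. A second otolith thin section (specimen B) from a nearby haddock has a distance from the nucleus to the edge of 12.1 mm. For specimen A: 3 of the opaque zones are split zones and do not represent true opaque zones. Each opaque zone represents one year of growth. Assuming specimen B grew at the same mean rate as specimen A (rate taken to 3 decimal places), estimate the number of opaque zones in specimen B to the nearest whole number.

36 opaque zones

Specimen A: after corrections the count is 42 − 3 = 39 opaque zones.
A: Extension rate ≈ 13.2 / 39 = 0.338 mm per year.
For B, 12.1 / 0.338 = 35.80 years ≈ 36 opaque zones.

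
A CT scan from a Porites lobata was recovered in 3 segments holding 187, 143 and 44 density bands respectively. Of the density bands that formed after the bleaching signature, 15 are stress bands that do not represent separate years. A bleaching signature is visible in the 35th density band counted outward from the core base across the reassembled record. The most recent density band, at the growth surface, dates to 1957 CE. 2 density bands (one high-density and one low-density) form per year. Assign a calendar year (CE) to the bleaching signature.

1795 CE

Total density bands = 187 + 143 + 44 = 374.
Between density band 35 and the growth surface there are 374 − 35 = 339 density bands.
Excluding 15 false density bands: 339 − 15 = 324.
Dividing by 2 density bands per year: 324 / 2 = 162 years.
Counting back 162 years from 1957 CE places the bleaching signature in 1957 − 162 = 1795 CE.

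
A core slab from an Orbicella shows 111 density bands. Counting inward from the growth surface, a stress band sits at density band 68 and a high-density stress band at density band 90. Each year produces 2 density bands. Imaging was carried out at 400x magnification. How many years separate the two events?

Separation: 90 − 68 = 22 density bands.
Dividing by 2 density bands per year: 22 / 2 = 11 years.

11 yr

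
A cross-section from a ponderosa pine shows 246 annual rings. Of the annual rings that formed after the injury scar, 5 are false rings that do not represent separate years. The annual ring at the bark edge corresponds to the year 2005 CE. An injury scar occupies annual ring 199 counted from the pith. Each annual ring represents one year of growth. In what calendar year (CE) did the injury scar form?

246 − 199 = 47 annual rings lie beyond the injury scar toward the bark edge.
47 − 5 false = 42 true annual rings after the injury scar.
Counting back 42 years from 2005 CE places the injury scar in 2005 − 42 = 1963 CE.

1963 CE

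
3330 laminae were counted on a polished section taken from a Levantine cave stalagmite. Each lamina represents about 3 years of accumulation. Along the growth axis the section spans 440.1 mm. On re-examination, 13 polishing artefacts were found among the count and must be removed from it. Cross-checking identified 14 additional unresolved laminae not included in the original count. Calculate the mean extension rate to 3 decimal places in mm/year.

Correcting the raw count gives 3330 − 13 + 14 = 3331 true laminae.
Multiplying by 3 years per lamina: 3331 × 3 = 9993 years.
440.1 mm over 9993 years gives 440.1 / 9993 ≈ 0.044 mm/year.

0.044 mm/year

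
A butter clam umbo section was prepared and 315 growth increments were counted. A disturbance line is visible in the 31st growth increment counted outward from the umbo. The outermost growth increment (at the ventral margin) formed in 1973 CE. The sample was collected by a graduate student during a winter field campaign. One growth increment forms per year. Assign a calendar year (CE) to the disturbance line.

The disturbance line sits at growth increment 31 from the umbo, so 315 − 31 = 284 growth increments formed after it.
1973 − 284 = 1689 CE.

1689 CE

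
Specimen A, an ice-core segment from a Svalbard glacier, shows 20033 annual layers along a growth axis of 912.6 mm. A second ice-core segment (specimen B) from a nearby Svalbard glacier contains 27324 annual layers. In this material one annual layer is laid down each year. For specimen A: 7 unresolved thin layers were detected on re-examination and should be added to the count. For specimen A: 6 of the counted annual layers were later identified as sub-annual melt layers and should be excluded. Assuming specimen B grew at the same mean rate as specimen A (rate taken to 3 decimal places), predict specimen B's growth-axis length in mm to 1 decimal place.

Specimen A: after corrections the count is 20033 − 6 + 7 = 20034 annual layers.
A: Extension rate ≈ 912.6 / 20034 = 0.046 mm/year.
B's length ≈ 0.046 × 27324 = 1256.9 mm.

1256.9 mm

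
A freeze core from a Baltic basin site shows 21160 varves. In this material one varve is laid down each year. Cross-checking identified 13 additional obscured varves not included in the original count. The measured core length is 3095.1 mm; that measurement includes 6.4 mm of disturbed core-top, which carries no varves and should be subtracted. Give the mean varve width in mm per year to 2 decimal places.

Adjusted count: 21160 + 13 = 21173 varves.
The growth record spans 3095.1 − 6.4 = 3088.7 mm.
Extension rate ≈ 3088.7 / 21173 = 0.15 mm per year.

0.15 mm per year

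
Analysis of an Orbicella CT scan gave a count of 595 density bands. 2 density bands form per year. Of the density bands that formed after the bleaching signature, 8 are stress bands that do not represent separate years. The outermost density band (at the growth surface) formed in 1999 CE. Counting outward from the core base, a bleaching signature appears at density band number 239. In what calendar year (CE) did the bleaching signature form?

1825 CE

595 − 239 = 356 density bands lie beyond the bleaching signature toward the growth surface.
Removing the 8 false density bands leaves 356 − 8 = 348 true density bands beyond the bleaching signature.
Dividing by 2 density bands per year: 348 / 2 = 174 years.
1999 − 174 = 1825 CE.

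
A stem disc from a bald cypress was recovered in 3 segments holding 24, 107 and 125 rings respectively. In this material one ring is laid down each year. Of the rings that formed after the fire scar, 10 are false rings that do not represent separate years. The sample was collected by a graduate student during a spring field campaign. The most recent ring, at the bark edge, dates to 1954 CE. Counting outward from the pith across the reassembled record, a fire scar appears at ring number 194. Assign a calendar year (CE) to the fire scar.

Total rings = 24 + 107 + 125 = 256.
256 − 194 = 62 rings lie beyond the fire scar toward the bark edge.
Removing the 10 false rings leaves 62 − 10 = 52 true rings beyond the fire scar.
The ring at the bark edge is 1954 CE, so the fire scar dates to 1954 − 52 = 1902 CE.

1902 CE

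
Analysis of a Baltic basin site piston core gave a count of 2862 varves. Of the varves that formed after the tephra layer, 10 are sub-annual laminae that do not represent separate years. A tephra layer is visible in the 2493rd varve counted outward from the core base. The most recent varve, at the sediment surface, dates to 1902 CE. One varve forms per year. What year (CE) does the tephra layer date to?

1543 CE

2862 − 2493 = 369 varves lie beyond the tephra layer toward the sediment surface.
Excluding 10 false varves: 369 − 10 = 359.
Counting back 359 years from 1902 CE places the tephra layer in 1902 − 359 = 1543 CE.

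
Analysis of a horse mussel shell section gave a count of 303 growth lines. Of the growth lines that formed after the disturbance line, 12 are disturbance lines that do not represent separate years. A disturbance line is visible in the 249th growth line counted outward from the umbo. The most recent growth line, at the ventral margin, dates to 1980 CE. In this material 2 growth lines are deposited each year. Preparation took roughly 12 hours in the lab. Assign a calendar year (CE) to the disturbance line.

303 − 249 = 54 growth lines lie beyond the disturbance line toward the ventral margin.
Removing the 12 false growth lines leaves 54 − 12 = 42 true growth lines beyond the disturbance line.
With 2 growth lines per year, 42 / 2 = 21 years.
Counting back 21 years from 1980 CE places the disturbance line in 1980 − 21 = 1959 CE.

1959 CE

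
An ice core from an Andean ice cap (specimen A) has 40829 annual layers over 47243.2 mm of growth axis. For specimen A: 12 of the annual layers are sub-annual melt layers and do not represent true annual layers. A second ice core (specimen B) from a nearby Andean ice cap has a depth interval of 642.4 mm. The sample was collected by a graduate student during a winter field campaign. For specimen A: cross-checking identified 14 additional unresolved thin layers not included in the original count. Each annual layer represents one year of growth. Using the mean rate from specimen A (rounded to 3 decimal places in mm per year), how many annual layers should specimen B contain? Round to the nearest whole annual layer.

555 annual layers

Specimen A: after corrections the count is 40829 − 12 + 14 = 40831 annual layers.
A: Mean rate = 47243.2 mm / 40831 years ≈ 1.157 mm/yr.
Specimen B: 642.4 mm / 1.157 mm per year = 555.23 years ≈ 555 annual layers.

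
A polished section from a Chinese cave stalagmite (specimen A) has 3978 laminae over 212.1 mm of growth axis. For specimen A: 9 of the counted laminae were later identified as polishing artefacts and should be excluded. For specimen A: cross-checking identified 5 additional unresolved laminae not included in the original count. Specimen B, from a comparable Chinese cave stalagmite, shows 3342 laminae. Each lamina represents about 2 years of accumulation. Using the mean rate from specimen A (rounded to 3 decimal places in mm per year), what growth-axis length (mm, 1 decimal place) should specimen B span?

Specimen A: adjusted count: 3978 − 9 + 5 = 3974 laminae.
Specimen A: multiplying by 2 years per lamina: 3974 × 2 = 7948 years.
A: Mean rate = 212.1 mm / 7948 years ≈ 0.027 mm/yr.
Specimen B: multiplying by 2 years per lamina: 3342 × 2 = 6684 years. B's length ≈ 0.027 × 6684 = 180.5 mm.

180.5 mm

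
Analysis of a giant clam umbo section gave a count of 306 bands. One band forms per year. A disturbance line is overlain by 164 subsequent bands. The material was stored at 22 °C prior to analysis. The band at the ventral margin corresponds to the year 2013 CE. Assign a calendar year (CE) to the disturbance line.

164 bands post-date the disturbance line.
2013 − 164 = 1849 CE.

1849 CE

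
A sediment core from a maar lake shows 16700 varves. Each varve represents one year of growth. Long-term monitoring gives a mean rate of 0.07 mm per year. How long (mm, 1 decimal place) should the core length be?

The record spans 16700 years at 0.07 mm per year.
Predicted length = 0.07 mm/year × 16700 years = 1169.0 mm.

1169.0 mm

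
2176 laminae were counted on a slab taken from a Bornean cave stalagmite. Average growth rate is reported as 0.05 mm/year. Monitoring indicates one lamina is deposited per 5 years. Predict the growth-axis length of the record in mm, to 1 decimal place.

At 5 years per lamina, 2176 × 5 = 10880 years.
Predicted length = 0.05 mm/year × 10880 years = 544.0 mm.

544.0 mm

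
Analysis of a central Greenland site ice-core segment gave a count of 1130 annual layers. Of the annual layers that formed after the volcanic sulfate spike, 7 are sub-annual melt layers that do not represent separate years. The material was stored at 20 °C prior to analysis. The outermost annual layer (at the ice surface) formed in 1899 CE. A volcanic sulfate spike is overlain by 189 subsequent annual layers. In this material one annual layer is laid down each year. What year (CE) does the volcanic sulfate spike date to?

1717 CE

189 annual layers formed after the volcanic sulfate spike.
189 − 7 false = 182 true annual layers after the volcanic sulfate spike.
1899 − 182 = 1717 CE.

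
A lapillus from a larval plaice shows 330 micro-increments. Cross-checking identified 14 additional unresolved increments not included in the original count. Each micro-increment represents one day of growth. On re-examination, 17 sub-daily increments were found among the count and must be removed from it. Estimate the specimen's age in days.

327 days

Adjusted count: 330 − 17 + 14 = 327 micro-increments.
One micro-increment per day makes the duration 327 days.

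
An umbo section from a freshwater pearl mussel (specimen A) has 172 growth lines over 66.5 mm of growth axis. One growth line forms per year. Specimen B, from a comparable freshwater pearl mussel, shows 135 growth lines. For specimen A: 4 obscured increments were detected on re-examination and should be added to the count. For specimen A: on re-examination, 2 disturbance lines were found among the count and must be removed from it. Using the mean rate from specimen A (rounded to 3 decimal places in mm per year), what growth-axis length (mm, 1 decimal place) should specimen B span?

Specimen A: after corrections the count is 172 − 2 + 4 = 174 growth lines.
A: Extension rate ≈ 66.5 / 174 = 0.382 mm/yr.
For B, 0.382 mm/year × 135 years = 51.6 mm.

51.6 mm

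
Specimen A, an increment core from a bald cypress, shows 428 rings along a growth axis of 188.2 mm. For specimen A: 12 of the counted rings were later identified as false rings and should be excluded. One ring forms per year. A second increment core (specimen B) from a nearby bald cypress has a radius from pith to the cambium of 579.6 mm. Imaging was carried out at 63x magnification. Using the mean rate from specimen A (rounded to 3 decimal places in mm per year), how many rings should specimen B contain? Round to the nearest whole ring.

1282 rings

Specimen A: correcting the raw count gives 428 − 12 = 416 true rings.
A: 188.2 mm over 416 years gives 188.2 / 416 ≈ 0.452 mm/year.
Specimen B: 579.6 mm / 0.452 mm per year = 1282.30 years ≈ 1282 rings.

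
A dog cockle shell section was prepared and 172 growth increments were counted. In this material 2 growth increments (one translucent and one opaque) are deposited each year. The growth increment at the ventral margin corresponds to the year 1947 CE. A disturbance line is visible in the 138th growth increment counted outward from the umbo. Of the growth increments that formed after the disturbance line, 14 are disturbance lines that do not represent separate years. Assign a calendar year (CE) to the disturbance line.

172 − 138 = 34 growth increments lie beyond the disturbance line toward the ventral margin.
Removing the 14 false growth increments leaves 34 − 14 = 20 true growth increments beyond the disturbance line.
Dividing by 2 growth increments per year: 20 / 2 = 10 years.
The growth increment at the ventral margin is 1947 CE, so the disturbance line dates to 1947 − 10 = 1937 CE.

1937 CE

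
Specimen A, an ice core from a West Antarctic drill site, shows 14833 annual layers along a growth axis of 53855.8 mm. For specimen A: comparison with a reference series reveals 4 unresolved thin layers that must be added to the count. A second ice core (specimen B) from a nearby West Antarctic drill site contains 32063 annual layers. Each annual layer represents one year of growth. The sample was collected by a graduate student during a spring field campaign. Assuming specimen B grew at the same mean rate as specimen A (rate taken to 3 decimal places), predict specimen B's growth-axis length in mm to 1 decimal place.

116388.7 mm

Specimen A: true annual layer count = 14833 + 4 = 14837.
A: Mean rate = 53855.8 mm / 14837 years ≈ 3.630 mm/year.
For B, 3.630 mm/year × 32063 years = 116388.7 mm.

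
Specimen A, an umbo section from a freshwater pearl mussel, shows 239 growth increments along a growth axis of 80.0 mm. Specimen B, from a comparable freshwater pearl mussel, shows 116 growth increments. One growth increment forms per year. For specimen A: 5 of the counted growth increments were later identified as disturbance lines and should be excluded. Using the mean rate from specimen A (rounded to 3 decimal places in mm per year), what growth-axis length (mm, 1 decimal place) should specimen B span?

39.7 mm

Specimen A: after corrections the count is 239 − 5 = 234 growth increments.
A: 80.0 mm over 234 years gives 80.0 / 234 ≈ 0.342 mm/year.
For B, 0.342 mm/year × 116 years = 39.7 mm.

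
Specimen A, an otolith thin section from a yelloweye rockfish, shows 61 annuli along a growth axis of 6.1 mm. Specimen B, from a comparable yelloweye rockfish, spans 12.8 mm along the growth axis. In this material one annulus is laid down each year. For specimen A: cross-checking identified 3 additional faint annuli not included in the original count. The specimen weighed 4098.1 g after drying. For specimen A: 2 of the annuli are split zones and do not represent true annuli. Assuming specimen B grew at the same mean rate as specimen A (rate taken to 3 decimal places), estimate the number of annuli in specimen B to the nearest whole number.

131 annuli

Specimen A: correcting the raw count gives 61 − 2 + 3 = 62 true annuli.
A: Mean rate = 6.1 mm / 62 years ≈ 0.098 mm/yr.
B spans 12.8 / 0.098 = 130.61 years ≈ 131 annuli.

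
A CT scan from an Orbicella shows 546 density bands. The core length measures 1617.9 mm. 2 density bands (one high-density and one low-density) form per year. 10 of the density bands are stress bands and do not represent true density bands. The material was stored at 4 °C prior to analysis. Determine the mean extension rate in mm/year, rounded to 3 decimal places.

Correcting the raw count gives 546 − 10 = 536 true density bands.
Dividing by 2 density bands per year: 536 / 2 = 268 years.
1617.9 mm over 268 years gives 1617.9 / 268 ≈ 6.037 mm/year.

6.037 mm/year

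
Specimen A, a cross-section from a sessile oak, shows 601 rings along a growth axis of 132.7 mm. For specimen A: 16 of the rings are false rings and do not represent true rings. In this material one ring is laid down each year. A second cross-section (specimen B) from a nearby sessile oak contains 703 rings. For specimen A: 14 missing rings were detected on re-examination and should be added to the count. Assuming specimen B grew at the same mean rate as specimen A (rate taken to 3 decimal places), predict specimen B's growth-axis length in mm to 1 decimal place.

Specimen A: correcting the raw count gives 601 − 16 + 14 = 599 true rings.
A: Mean rate = 132.7 mm / 599 years ≈ 0.222 mm/yr.
B's length ≈ 0.222 × 703 = 156.1 mm.

156.1 mm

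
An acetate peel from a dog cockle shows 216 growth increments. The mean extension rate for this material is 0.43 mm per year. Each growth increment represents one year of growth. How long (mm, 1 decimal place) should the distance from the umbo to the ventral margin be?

92.9 mm

The record spans 216 years at 0.43 mm per year.
216 years at 0.43 mm/year gives 0.43 × 216 = 92.9 mm.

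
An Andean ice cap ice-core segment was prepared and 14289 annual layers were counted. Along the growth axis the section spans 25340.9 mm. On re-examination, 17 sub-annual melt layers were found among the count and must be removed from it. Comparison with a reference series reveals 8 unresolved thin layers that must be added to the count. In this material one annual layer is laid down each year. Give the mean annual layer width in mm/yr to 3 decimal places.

Adjusted count: 14289 − 17 + 8 = 14280 annual layers.
Extension rate ≈ 25340.9 / 14280 = 1.775 mm/yr.

1.775 mm/yr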